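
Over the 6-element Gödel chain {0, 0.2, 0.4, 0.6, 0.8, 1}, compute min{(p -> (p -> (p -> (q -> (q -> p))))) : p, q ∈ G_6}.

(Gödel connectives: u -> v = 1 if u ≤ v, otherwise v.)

1.00

Every assignment gives 1. For instance at p = 0, q = 0:
  (q -> p): 0 ≤ 0, so result = 1
  (q -> (q -> p)): 0 ≤ 1, so result = 1
  (p -> (q -> (q -> p))): 0 ≤ 1, so result = 1
  (p -> (p -> (q -> (q -> p)))): 0 ≤ 1, so result = 1
  (p -> (p -> (p -> (q -> (q -> p))))): 0 ≤ 1, so result = 1
All 36 assignments give value 1 — the formula is a G_6-tautology.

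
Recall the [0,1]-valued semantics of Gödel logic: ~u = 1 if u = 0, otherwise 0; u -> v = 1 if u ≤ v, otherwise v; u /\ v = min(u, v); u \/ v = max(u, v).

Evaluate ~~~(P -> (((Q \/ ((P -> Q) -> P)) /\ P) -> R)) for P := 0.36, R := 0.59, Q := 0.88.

0.00

(P -> Q): 0.36 ≤ 0.88, so result = 1
((P -> Q) -> P): 1 > 0.36, so result = 0.36
(Q \/ ((P -> Q) -> P)) = max(0.88, 0.36) = 0.88
((Q \/ ((P -> Q) -> P)) /\ P) = min(0.88, 0.36) = 0.36
(((Q \/ ((P -> Q) -> P)) /\ P) -> R): 0.36 ≤ 0.59, so result = 1
(P -> (((Q \/ ((P -> Q) -> P)) /\ P) -> R)): 0.36 ≤ 1, so result = 1
~(P -> (((Q \/ ((P -> Q) -> P)) /\ P) -> R)): Gödel ¬ of 1 = 0 (operand ≠ 0)
~~(P -> (((Q \/ ((P -> Q) -> P)) /\ P) -> R)): Gödel ¬ of 0 = 1 (operand is 0)
~~~(P -> (((Q \/ ((P -> Q) -> P)) /\ P) -> R)): Gödel ¬ of 1 = 0 (operand ≠ 0)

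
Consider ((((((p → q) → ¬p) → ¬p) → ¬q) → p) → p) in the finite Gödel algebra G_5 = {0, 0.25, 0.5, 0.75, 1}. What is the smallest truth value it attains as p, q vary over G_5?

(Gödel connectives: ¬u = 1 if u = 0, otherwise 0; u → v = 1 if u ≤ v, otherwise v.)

The minimum is attained at p = 0, q = 0.25:
  (p → q): 0 ≤ 0.25, so result = 1
  ¬p: Gödel ¬ of 0 = 1 (operand is 0)
  ((p → q) → ¬p): 1 ≤ 1, so result = 1
  ¬p: Gödel ¬ of 0 = 1 (operand is 0)
  (((p → q) → ¬p) → ¬p): 1 ≤ 1, so result = 1
  ¬q: Gödel ¬ of 0.25 = 0 (operand ≠ 0)
  ((((p → q) → ¬p) → ¬p) → ¬q): 1 > 0, so result = 0
  (((((p → q) → ¬p) → ¬p) → ¬q) → p): 0 ≤ 0, so result = 1
  ((((((p → q) → ¬p) → ¬p) → ¬q) → p) → p): 1 > 0, so result = 0
Checking all 25 assignments confirms none give a value below 0.00.

0.00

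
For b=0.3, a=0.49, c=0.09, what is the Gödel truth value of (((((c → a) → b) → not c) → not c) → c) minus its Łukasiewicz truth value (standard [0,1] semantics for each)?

Gödel evaluation:
  (c → a): 0.09 ≤ 0.49, so result = 1
  ((c → a) → b): 1 > 0.3, so result = 0.3
  not c: Gödel ¬ of 0.09 = 0 (operand ≠ 0)
  (((c → a) → b) → not c): 0.3 > 0, so result = 0
  not c: Gödel ¬ of 0.09 = 0 (operand ≠ 0)
  ((((c → a) → b) → not c) → not c): 0 ≤ 0, so result = 1
  (((((c → a) → b) → not c) → not c) → c): 1 > 0.09, so result = 0.09
  Gödel value = 0.09
Łukasiewicz evaluation:
  (c → a): min(1, 1 − 0.09 + 0.49) = 1
  ((c → a) → b): min(1, 1 − 1 + 0.3) = 0.3
  not c: Łukasiewicz ¬ gives 1 − 0.09 = 0.91
  (((c → a) → b) → not c): min(1, 1 − 0.3 + 0.91) = 1
  not c: Łukasiewicz ¬ gives 1 − 0.09 = 0.91
  ((((c → a) → b) → not c) → not c): min(1, 1 − 1 + 0.91) = 0.91
  (((((c → a) → b) → not c) → not c) → c): min(1, 1 − 0.91 + 0.09) = 0.18
  Łukasiewicz value = 0.18
Difference: 0.09 − 0.18 = -0.09

-0.09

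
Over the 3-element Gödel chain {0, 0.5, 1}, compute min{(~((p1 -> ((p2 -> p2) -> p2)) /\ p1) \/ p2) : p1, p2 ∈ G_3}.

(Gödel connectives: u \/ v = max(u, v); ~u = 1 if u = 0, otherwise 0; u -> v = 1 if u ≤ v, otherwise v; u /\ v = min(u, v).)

The minimum is attained at p1 = 0.5, p2 = 0.5:
  (p2 -> p2): 0.5 ≤ 0.5, so result = 1
  ((p2 -> p2) -> p2): 1 > 0.5, so result = 0.5
  (p1 -> ((p2 -> p2) -> p2)): 0.5 ≤ 0.5, so result = 1
  ((p1 -> ((p2 -> p2) -> p2)) /\ p1) = min(1, 0.5) = 0.5
  ~((p1 -> ((p2 -> p2) -> p2)) /\ p1): Gödel ¬ of 0.5 = 0 (operand ≠ 0)
  (~((p1 -> ((p2 -> p2) -> p2)) /\ p1) \/ p2) = max(0, 0.5) = 0.5
Checking all 9 assignments confirms none give a value below 0.50.

0.50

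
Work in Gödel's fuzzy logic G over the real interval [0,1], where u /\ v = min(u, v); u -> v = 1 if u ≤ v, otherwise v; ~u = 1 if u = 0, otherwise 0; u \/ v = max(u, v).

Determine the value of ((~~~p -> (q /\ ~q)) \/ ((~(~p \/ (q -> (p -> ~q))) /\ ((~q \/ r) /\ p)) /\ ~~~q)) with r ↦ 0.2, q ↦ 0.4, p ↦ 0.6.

1.00

~p: Gödel ¬ of 0.6 = 0 (operand ≠ 0)
~~p: Gödel ¬ of 0 = 1 (operand is 0)
~~~p: Gödel ¬ of 1 = 0 (operand ≠ 0)
~q: Gödel ¬ of 0.4 = 0 (operand ≠ 0)
(q /\ ~q) = min(0.4, 0) = 0
(~~~p -> (q /\ ~q)): 0 ≤ 0, so result = 1
~p: Gödel ¬ of 0.6 = 0 (operand ≠ 0)
~q: Gödel ¬ of 0.4 = 0 (operand ≠ 0)
(p -> ~q): 0.6 > 0, so result = 0
(q -> (p -> ~q)): 0.4 > 0, so result = 0
(~p \/ (q -> (p -> ~q))) = max(0, 0) = 0
~(~p \/ (q -> (p -> ~q))): Gödel ¬ of 0 = 1 (operand is 0)
~q: Gödel ¬ of 0.4 = 0 (operand ≠ 0)
(~q \/ r) = max(0, 0.2) = 0.2
((~q \/ r) /\ p) = min(0.2, 0.6) = 0.2
(~(~p \/ (q -> (p -> ~q))) /\ ((~q \/ r) /\ p)) = min(1, 0.2) = 0.2
~q: Gödel ¬ of 0.4 = 0 (operand ≠ 0)
~~q: Gödel ¬ of 0 = 1 (operand is 0)
~~~q: Gödel ¬ of 1 = 0 (operand ≠ 0)
((~(~p \/ (q -> (p -> ~q))) /\ ((~q \/ r) /\ p)) /\ ~~~q) = min(0.2, 0) = 0
((~~~p -> (q /\ ~q)) \/ ((~(~p \/ (q -> (p -> ~q))) /\ ((~q \/ r) /\ p)) /\ ~~~q)) = max(1, 0) = 1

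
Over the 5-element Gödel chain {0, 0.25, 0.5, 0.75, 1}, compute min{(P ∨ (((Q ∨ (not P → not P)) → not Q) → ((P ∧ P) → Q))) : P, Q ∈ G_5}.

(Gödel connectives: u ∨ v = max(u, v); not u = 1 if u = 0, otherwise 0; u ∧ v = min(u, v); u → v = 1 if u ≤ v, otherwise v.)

0.25

The minimum is attained at P = 0.25, Q = 0:
  not P: Gödel ¬ of 0.25 = 0 (operand ≠ 0)
  not P: Gödel ¬ of 0.25 = 0 (operand ≠ 0)
  (not P → not P): 0 ≤ 0, so result = 1
  (Q ∨ (not P → not P)) = max(0, 1) = 1
  not Q: Gödel ¬ of 0 = 1 (operand is 0)
  ((Q ∨ (not P → not P)) → not Q): 1 ≤ 1, so result = 1
  (P ∧ P) = min(0.25, 0.25) = 0.25
  ((P ∧ P) → Q): 0.25 > 0, so result = 0
  (((Q ∨ (not P → not P)) → not Q) → ((P ∧ P) → Q)): 1 > 0, so result = 0
  (P ∨ (((Q ∨ (not P → not P)) → not Q) → ((P ∧ P) → Q))) = max(0.25, 0) = 0.25
Checking all 25 assignments confirms none give a value below 0.25.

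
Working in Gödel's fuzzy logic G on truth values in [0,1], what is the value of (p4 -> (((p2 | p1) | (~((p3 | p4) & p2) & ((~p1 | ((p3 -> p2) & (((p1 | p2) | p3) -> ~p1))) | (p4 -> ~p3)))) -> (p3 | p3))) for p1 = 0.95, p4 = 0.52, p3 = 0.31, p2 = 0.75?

(p2 | p1) = max(0.75, 0.95) = 0.95
(p3 | p4) = max(0.31, 0.52) = 0.52
((p3 | p4) & p2) = min(0.52, 0.75) = 0.52
~((p3 | p4) & p2): Gödel ¬ of 0.52 = 0 (operand ≠ 0)
~p1: Gödel ¬ of 0.95 = 0 (operand ≠ 0)
(p3 -> p2): 0.31 ≤ 0.75, so result = 1
(p1 | p2) = max(0.95, 0.75) = 0.95
((p1 | p2) | p3) = max(0.95, 0.31) = 0.95
~p1: Gödel ¬ of 0.95 = 0 (operand ≠ 0)
(((p1 | p2) | p3) -> ~p1): 0.95 > 0, so result = 0
((p3 -> p2) & (((p1 | p2) | p3) -> ~p1)) = min(1, 0) = 0
(~p1 | ((p3 -> p2) & (((p1 | p2) | p3) -> ~p1))) = max(0, 0) = 0
~p3: Gödel ¬ of 0.31 = 0 (operand ≠ 0)
(p4 -> ~p3): 0.52 > 0, so result = 0
((~p1 | ((p3 -> p2) & (((p1 | p2) | p3) -> ~p1))) | (p4 -> ~p3)) = max(0, 0) = 0
(~((p3 | p4) & p2) & ((~p1 | ((p3 -> p2) & (((p1 | p2) | p3) -> ~p1))) | (p4 -> ~p3))) = min(0, 0) = 0
((p2 | p1) | (~((p3 | p4) & p2) & ((~p1 | ((p3 -> p2) & (((p1 | p2) | p3) -> ~p1))) | (p4 -> ~p3)))) = max(0.95, 0) = 0.95
(p3 | p3) = max(0.31, 0.31) = 0.31
(((p2 | p1) | (~((p3 | p4) & p2) & ((~p1 | ((p3 -> p2) & (((p1 | p2) | p3) -> ~p1))) | (p4 -> ~p3)))) -> (p3 | p3)): 0.95 > 0.31, so result = 0.31
(p4 -> (((p2 | p1) | (~((p3 | p4) & p2) & ((~p1 | ((p3 -> p2) & (((p1 | p2) | p3) -> ~p1))) | (p4 -> ~p3)))) -> (p3 | p3))): 0.52 > 0.31, so result = 0.31

0.31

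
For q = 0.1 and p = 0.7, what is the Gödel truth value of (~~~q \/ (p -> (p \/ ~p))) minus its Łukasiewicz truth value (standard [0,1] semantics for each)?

Gödel evaluation:
  ~q: Gödel ¬ of 0.1 = 0 (operand ≠ 0)
  ~~q: Gödel ¬ of 0 = 1 (operand is 0)
  ~~~q: Gödel ¬ of 1 = 0 (operand ≠ 0)
  ~p: Gödel ¬ of 0.7 = 0 (operand ≠ 0)
  (p \/ ~p) = max(0.7, 0) = 0.7
  (p -> (p \/ ~p)): 0.7 ≤ 0.7, so result = 1
  (~~~q \/ (p -> (p \/ ~p))) = max(0, 1) = 1
  Gödel value = 1
Łukasiewicz evaluation:
  ~q: Łukasiewicz ¬ gives 1 − 0.1 = 0.9
  ~~q: Łukasiewicz ¬ gives 1 − 0.9 = 0.1
  ~~~q: Łukasiewicz ¬ gives 1 − 0.1 = 0.9
  ~p: Łukasiewicz ¬ gives 1 − 0.7 = 0.3
  (p \/ ~p) = max(0.7, 0.3) = 0.7
  (p -> (p \/ ~p)): min(1, 1 − 0.7 + 0.7) = 1
  (~~~q \/ (p -> (p \/ ~p))) = max(0.9, 1) = 1
  Łukasiewicz value = 1
Difference: 1 − 1 = 0.00

0.00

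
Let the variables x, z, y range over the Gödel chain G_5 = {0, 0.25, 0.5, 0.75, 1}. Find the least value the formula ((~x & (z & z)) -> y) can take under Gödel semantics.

0.00

The minimum is attained at x = 0, z = 0.25, y = 0:
  ~x: Gödel ¬ of 0 = 1 (operand is 0)
  (z & z) = min(0.25, 0.25) = 0.25
  (~x & (z & z)) = min(1, 0.25) = 0.25
  ((~x & (z & z)) -> y): 0.25 > 0, so result = 0
Checking all 125 assignments confirms none give a value below 0.00.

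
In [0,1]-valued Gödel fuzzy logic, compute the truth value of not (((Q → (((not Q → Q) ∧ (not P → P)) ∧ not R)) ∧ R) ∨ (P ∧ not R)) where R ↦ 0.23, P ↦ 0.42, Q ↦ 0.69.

1.00

not Q: Gödel ¬ of 0.69 = 0 (operand ≠ 0)
(not Q → Q): 0 ≤ 0.69, so result = 1
not P: Gödel ¬ of 0.42 = 0 (operand ≠ 0)
(not P → P): 0 ≤ 0.42, so result = 1
((not Q → Q) ∧ (not P → P)) = min(1, 1) = 1
not R: Gödel ¬ of 0.23 = 0 (operand ≠ 0)
(((not Q → Q) ∧ (not P → P)) ∧ not R) = min(1, 0) = 0
(Q → (((not Q → Q) ∧ (not P → P)) ∧ not R)): 0.69 > 0, so result = 0
((Q → (((not Q → Q) ∧ (not P → P)) ∧ not R)) ∧ R) = min(0, 0.23) = 0
not R: Gödel ¬ of 0.23 = 0 (operand ≠ 0)
(P ∧ not R) = min(0.42, 0) = 0
(((Q → (((not Q → Q) ∧ (not P → P)) ∧ not R)) ∧ R) ∨ (P ∧ not R)) = max(0, 0) = 0
not (((Q → (((not Q → Q) ∧ (not P → P)) ∧ not R)) ∧ R) ∨ (P ∧ not R)): Gödel ¬ of 0 = 1 (operand is 0)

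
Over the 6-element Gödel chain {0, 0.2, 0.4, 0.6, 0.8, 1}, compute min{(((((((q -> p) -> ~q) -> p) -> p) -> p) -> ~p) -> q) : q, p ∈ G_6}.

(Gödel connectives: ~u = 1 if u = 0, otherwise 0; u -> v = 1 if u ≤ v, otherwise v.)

0.00

The minimum is attained at q = 0, p = 0:
  (q -> p): 0 ≤ 0, so result = 1
  ~q: Gödel ¬ of 0 = 1 (operand is 0)
  ((q -> p) -> ~q): 1 ≤ 1, so result = 1
  (((q -> p) -> ~q) -> p): 1 > 0, so result = 0
  ((((q -> p) -> ~q) -> p) -> p): 0 ≤ 0, so result = 1
  (((((q -> p) -> ~q) -> p) -> p) -> p): 1 > 0, so result = 0
  ~p: Gödel ¬ of 0 = 1 (operand is 0)
  ((((((q -> p) -> ~q) -> p) -> p) -> p) -> ~p): 0 ≤ 1, so result = 1
  (((((((q -> p) -> ~q) -> p) -> p) -> p) -> ~p) -> q): 1 > 0, so result = 0
Checking all 36 assignments confirms none give a value below 0.00.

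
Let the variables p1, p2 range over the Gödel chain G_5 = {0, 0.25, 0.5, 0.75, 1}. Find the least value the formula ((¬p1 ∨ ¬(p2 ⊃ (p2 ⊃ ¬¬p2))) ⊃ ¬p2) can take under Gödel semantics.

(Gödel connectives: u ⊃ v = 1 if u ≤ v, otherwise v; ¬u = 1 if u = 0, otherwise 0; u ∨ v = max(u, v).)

0.00

The minimum is attained at p1 = 0, p2 = 0.25:
  ¬p1: Gödel ¬ of 0 = 1 (operand is 0)
  ¬p2: Gödel ¬ of 0.25 = 0 (operand ≠ 0)
  ¬¬p2: Gödel ¬ of 0 = 1 (operand is 0)
  (p2 ⊃ ¬¬p2): 0.25 ≤ 1, so result = 1
  (p2 ⊃ (p2 ⊃ ¬¬p2)): 0.25 ≤ 1, so result = 1
  ¬(p2 ⊃ (p2 ⊃ ¬¬p2)): Gödel ¬ of 1 = 0 (operand ≠ 0)
  (¬p1 ∨ ¬(p2 ⊃ (p2 ⊃ ¬¬p2))) = max(1, 0) = 1
  ¬p2: Gödel ¬ of 0.25 = 0 (operand ≠ 0)
  ((¬p1 ∨ ¬(p2 ⊃ (p2 ⊃ ¬¬p2))) ⊃ ¬p2): 1 > 0, so result = 0
Checking all 25 assignments confirms none give a value below 0.00.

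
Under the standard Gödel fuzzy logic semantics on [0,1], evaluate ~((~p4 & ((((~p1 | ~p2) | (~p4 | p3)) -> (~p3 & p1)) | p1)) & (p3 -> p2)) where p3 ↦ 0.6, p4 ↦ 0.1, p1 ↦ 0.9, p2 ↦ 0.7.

1.00

~p4: Gödel ¬ of 0.1 = 0 (operand ≠ 0)
~p1: Gödel ¬ of 0.9 = 0 (operand ≠ 0)
~p2: Gödel ¬ of 0.7 = 0 (operand ≠ 0)
(~p1 | ~p2) = max(0, 0) = 0
~p4: Gödel ¬ of 0.1 = 0 (operand ≠ 0)
(~p4 | p3) = max(0, 0.6) = 0.6
((~p1 | ~p2) | (~p4 | p3)) = max(0, 0.6) = 0.6
~p3: Gödel ¬ of 0.6 = 0 (operand ≠ 0)
(~p3 & p1) = min(0, 0.9) = 0
(((~p1 | ~p2) | (~p4 | p3)) -> (~p3 & p1)): 0.6 > 0, so result = 0
((((~p1 | ~p2) | (~p4 | p3)) -> (~p3 & p1)) | p1) = max(0, 0.9) = 0.9
(~p4 & ((((~p1 | ~p2) | (~p4 | p3)) -> (~p3 & p1)) | p1)) = min(0, 0.9) = 0
(p3 -> p2): 0.6 ≤ 0.7, so result = 1
((~p4 & ((((~p1 | ~p2) | (~p4 | p3)) -> (~p3 & p1)) | p1)) & (p3 -> p2)) = min(0, 1) = 0
~((~p4 & ((((~p1 | ~p2) | (~p4 | p3)) -> (~p3 & p1)) | p1)) & (p3 -> p2)): Gödel ¬ of 0 = 1 (operand is 0)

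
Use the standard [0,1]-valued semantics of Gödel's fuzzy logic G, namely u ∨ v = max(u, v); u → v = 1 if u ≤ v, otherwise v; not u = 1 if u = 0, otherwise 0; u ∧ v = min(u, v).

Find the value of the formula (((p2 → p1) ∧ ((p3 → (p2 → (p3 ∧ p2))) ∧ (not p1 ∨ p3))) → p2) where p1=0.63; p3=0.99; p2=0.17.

0.17

(p2 → p1): 0.17 ≤ 0.63, so result = 1
(p3 ∧ p2) = min(0.99, 0.17) = 0.17
(p2 → (p3 ∧ p2)): 0.17 ≤ 0.17, so result = 1
(p3 → (p2 → (p3 ∧ p2))): 0.99 ≤ 1, so result = 1
not p1: Gödel ¬ of 0.63 = 0 (operand ≠ 0)
(not p1 ∨ p3) = max(0, 0.99) = 0.99
((p3 → (p2 → (p3 ∧ p2))) ∧ (not p1 ∨ p3)) = min(1, 0.99) = 0.99
((p2 → p1) ∧ ((p3 → (p2 → (p3 ∧ p2))) ∧ (not p1 ∨ p3))) = min(1, 0.99) = 0.99
(((p2 → p1) ∧ ((p3 → (p2 → (p3 ∧ p2))) ∧ (not p1 ∨ p3))) → p2): 0.99 > 0.17, so result = 0.17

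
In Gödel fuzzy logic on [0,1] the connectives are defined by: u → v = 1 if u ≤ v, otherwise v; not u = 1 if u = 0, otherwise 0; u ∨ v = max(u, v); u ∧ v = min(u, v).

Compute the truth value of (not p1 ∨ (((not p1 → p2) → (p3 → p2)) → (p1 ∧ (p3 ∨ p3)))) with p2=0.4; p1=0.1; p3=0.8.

not p1: Gödel ¬ of 0.1 = 0 (operand ≠ 0)
not p1: Gödel ¬ of 0.1 = 0 (operand ≠ 0)
(not p1 → p2): 0 ≤ 0.4, so result = 1
(p3 → p2): 0.8 > 0.4, so result = 0.4
((not p1 → p2) → (p3 → p2)): 1 > 0.4, so result = 0.4
(p3 ∨ p3) = max(0.8, 0.8) = 0.8
(p1 ∧ (p3 ∨ p3)) = min(0.1, 0.8) = 0.1
(((not p1 → p2) → (p3 → p2)) → (p1 ∧ (p3 ∨ p3))): 0.4 > 0.1, so result = 0.1
(not p1 ∨ (((not p1 → p2) → (p3 → p2)) → (p1 ∧ (p3 ∨ p3)))) = max(0, 0.1) = 0.1

0.10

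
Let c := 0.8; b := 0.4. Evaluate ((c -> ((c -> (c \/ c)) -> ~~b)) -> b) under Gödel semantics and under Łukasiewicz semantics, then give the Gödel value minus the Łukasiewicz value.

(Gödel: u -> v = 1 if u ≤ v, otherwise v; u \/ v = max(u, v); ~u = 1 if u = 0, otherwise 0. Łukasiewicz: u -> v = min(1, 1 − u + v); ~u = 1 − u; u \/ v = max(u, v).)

-0.40

Gödel evaluation:
  (c \/ c) = max(0.8, 0.8) = 0.8
  (c -> (c \/ c)): 0.8 ≤ 0.8, so result = 1
  ~b: Gödel ¬ of 0.4 = 0 (operand ≠ 0)
  ~~b: Gödel ¬ of 0 = 1 (operand is 0)
  ((c -> (c \/ c)) -> ~~b): 1 ≤ 1, so result = 1
  (c -> ((c -> (c \/ c)) -> ~~b)): 0.8 ≤ 1, so result = 1
  ((c -> ((c -> (c \/ c)) -> ~~b)) -> b): 1 > 0.4, so result = 0.4
  Gödel value = 0.4
Łukasiewicz evaluation:
  (c \/ c) = max(0.8, 0.8) = 0.8
  (c -> (c \/ c)): min(1, 1 − 0.8 + 0.8) = 1
  ~b: Łukasiewicz ¬ gives 1 − 0.4 = 0.6
  ~~b: Łukasiewicz ¬ gives 1 − 0.6 = 0.4
  ((c -> (c \/ c)) -> ~~b): min(1, 1 − 1 + 0.4) = 0.4
  (c -> ((c -> (c \/ c)) -> ~~b)): min(1, 1 − 0.8 + 0.4) = 0.6
  ((c -> ((c -> (c \/ c)) -> ~~b)) -> b): min(1, 1 − 0.6 + 0.4) = 0.8
  Łukasiewicz value = 0.8
Difference: 0.4 − 0.8 = -0.40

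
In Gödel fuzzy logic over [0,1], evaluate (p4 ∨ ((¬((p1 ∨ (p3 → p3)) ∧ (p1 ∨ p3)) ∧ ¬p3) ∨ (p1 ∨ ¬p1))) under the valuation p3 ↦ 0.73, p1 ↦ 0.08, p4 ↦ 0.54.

0.54

(p3 → p3): 0.73 ≤ 0.73, so result = 1
(p1 ∨ (p3 → p3)) = max(0.08, 1) = 1
(p1 ∨ p3) = max(0.08, 0.73) = 0.73
((p1 ∨ (p3 → p3)) ∧ (p1 ∨ p3)) = min(1, 0.73) = 0.73
¬((p1 ∨ (p3 → p3)) ∧ (p1 ∨ p3)): Gödel ¬ of 0.73 = 0 (operand ≠ 0)
¬p3: Gödel ¬ of 0.73 = 0 (operand ≠ 0)
(¬((p1 ∨ (p3 → p3)) ∧ (p1 ∨ p3)) ∧ ¬p3) = min(0, 0) = 0
¬p1: Gödel ¬ of 0.08 = 0 (operand ≠ 0)
(p1 ∨ ¬p1) = max(0.08, 0) = 0.08
((¬((p1 ∨ (p3 → p3)) ∧ (p1 ∨ p3)) ∧ ¬p3) ∨ (p1 ∨ ¬p1)) = max(0, 0.08) = 0.08
(p4 ∨ ((¬((p1 ∨ (p3 → p3)) ∧ (p1 ∨ p3)) ∧ ¬p3) ∨ (p1 ∨ ¬p1))) = max(0.54, 0.08) = 0.54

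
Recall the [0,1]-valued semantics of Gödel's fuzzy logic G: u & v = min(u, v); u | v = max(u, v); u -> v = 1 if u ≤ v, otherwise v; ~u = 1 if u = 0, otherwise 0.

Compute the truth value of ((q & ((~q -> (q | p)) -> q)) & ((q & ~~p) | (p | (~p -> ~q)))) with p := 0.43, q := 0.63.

~q: Gödel ¬ of 0.63 = 0 (operand ≠ 0)
(q | p) = max(0.63, 0.43) = 0.63
(~q -> (q | p)): 0 ≤ 0.63, so result = 1
((~q -> (q | p)) -> q): 1 > 0.63, so result = 0.63
(q & ((~q -> (q | p)) -> q)) = min(0.63, 0.63) = 0.63
~p: Gödel ¬ of 0.43 = 0 (operand ≠ 0)
~~p: Gödel ¬ of 0 = 1 (operand is 0)
(q & ~~p) = min(0.63, 1) = 0.63
~p: Gödel ¬ of 0.43 = 0 (operand ≠ 0)
~q: Gödel ¬ of 0.63 = 0 (operand ≠ 0)
(~p -> ~q): 0 ≤ 0, so result = 1
(p | (~p -> ~q)) = max(0.43, 1) = 1
((q & ~~p) | (p | (~p -> ~q))) = max(0.63, 1) = 1
((q & ((~q -> (q | p)) -> q)) & ((q & ~~p) | (p | (~p -> ~q)))) = min(0.63, 1) = 0.63

0.63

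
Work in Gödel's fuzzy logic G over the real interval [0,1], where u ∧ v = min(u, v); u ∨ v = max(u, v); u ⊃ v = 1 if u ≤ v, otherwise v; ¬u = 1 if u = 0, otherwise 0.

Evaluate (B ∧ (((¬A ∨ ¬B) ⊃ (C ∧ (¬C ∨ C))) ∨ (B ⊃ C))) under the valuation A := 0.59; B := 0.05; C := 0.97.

¬A: Gödel ¬ of 0.59 = 0 (operand ≠ 0)
¬B: Gödel ¬ of 0.05 = 0 (operand ≠ 0)
(¬A ∨ ¬B) = max(0, 0) = 0
¬C: Gödel ¬ of 0.97 = 0 (operand ≠ 0)
(¬C ∨ C) = max(0, 0.97) = 0.97
(C ∧ (¬C ∨ C)) = min(0.97, 0.97) = 0.97
((¬A ∨ ¬B) ⊃ (C ∧ (¬C ∨ C))): 0 ≤ 0.97, so result = 1
(B ⊃ C): 0.05 ≤ 0.97, so result = 1
(((¬A ∨ ¬B) ⊃ (C ∧ (¬C ∨ C))) ∨ (B ⊃ C)) = max(1, 1) = 1
(B ∧ (((¬A ∨ ¬B) ⊃ (C ∧ (¬C ∨ C))) ∨ (B ⊃ C))) = min(0.05, 1) = 0.05

0.05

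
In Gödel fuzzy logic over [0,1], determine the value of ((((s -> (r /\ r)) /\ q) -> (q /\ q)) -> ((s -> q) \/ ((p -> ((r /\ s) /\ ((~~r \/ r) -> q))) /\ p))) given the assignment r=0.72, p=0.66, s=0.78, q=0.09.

0.09

(r /\ r) = min(0.72, 0.72) = 0.72
(s -> (r /\ r)): 0.78 > 0.72, so result = 0.72
((s -> (r /\ r)) /\ q) = min(0.72, 0.09) = 0.09
(q /\ q) = min(0.09, 0.09) = 0.09
(((s -> (r /\ r)) /\ q) -> (q /\ q)): 0.09 ≤ 0.09, so result = 1
(s -> q): 0.78 > 0.09, so result = 0.09
(r /\ s) = min(0.72, 0.78) = 0.72
~r: Gödel ¬ of 0.72 = 0 (operand ≠ 0)
~~r: Gödel ¬ of 0 = 1 (operand is 0)
(~~r \/ r) = max(1, 0.72) = 1
((~~r \/ r) -> q): 1 > 0.09, so result = 0.09
((r /\ s) /\ ((~~r \/ r) -> q)) = min(0.72, 0.09) = 0.09
(p -> ((r /\ s) /\ ((~~r \/ r) -> q))): 0.66 > 0.09, so result = 0.09
((p -> ((r /\ s) /\ ((~~r \/ r) -> q))) /\ p) = min(0.09, 0.66) = 0.09
((s -> q) \/ ((p -> ((r /\ s) /\ ((~~r \/ r) -> q))) /\ p)) = max(0.09, 0.09) = 0.09
((((s -> (r /\ r)) /\ q) -> (q /\ q)) -> ((s -> q) \/ ((p -> ((r /\ s) /\ ((~~r \/ r) -> q))) /\ p))): 1 > 0.09, so result = 0.09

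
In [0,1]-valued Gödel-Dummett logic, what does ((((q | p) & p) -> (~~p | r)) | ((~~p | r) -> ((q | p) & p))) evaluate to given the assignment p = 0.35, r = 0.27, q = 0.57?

1.00

(q | p) = max(0.57, 0.35) = 0.57
((q | p) & p) = min(0.57, 0.35) = 0.35
~p: Gödel ¬ of 0.35 = 0 (operand ≠ 0)
~~p: Gödel ¬ of 0 = 1 (operand is 0)
(~~p | r) = max(1, 0.27) = 1
(((q | p) & p) -> (~~p | r)): 0.35 ≤ 1, so result = 1
~p: Gödel ¬ of 0.35 = 0 (operand ≠ 0)
~~p: Gödel ¬ of 0 = 1 (operand is 0)
(~~p | r) = max(1, 0.27) = 1
(q | p) = max(0.57, 0.35) = 0.57
((q | p) & p) = min(0.57, 0.35) = 0.35
((~~p | r) -> ((q | p) & p)): 1 > 0.35, so result = 0.35
((((q | p) & p) -> (~~p | r)) | ((~~p | r) -> ((q | p) & p))) = max(1, 0.35) = 1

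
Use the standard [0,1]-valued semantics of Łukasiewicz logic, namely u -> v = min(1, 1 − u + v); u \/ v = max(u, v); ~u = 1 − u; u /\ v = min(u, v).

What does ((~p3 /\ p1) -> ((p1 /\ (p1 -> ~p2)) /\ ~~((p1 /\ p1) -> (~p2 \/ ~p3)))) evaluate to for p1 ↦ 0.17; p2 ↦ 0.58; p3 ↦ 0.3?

1.00

~p3: Łukasiewicz ¬ gives 1 − 0.3 = 0.7
(~p3 /\ p1) = min(0.7, 0.17) = 0.17
~p2: Łukasiewicz ¬ gives 1 − 0.58 = 0.42
(p1 -> ~p2): min(1, 1 − 0.17 + 0.42) = 1
(p1 /\ (p1 -> ~p2)) = min(0.17, 1) = 0.17
(p1 /\ p1) = min(0.17, 0.17) = 0.17
~p2: Łukasiewicz ¬ gives 1 − 0.58 = 0.42
~p3: Łukasiewicz ¬ gives 1 − 0.3 = 0.7
(~p2 \/ ~p3) = max(0.42, 0.7) = 0.7
((p1 /\ p1) -> (~p2 \/ ~p3)): min(1, 1 − 0.17 + 0.7) = 1
~((p1 /\ p1) -> (~p2 \/ ~p3)): Łukasiewicz ¬ gives 1 − 1 = 0
~~((p1 /\ p1) -> (~p2 \/ ~p3)): Łukasiewicz ¬ gives 1 − 0 = 1
((p1 /\ (p1 -> ~p2)) /\ ~~((p1 /\ p1) -> (~p2 \/ ~p3))) = min(0.17, 1) = 0.17
((~p3 /\ p1) -> ((p1 /\ (p1 -> ~p2)) /\ ~~((p1 /\ p1) -> (~p2 \/ ~p3)))): min(1, 1 − 0.17 + 0.17) = 1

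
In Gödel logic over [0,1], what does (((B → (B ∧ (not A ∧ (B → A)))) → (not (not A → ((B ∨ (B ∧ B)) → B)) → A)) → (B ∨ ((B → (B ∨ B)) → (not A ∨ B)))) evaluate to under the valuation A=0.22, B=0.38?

not A: Gödel ¬ of 0.22 = 0 (operand ≠ 0)
(B → A): 0.38 > 0.22, so result = 0.22
(not A ∧ (B → A)) = min(0, 0.22) = 0
(B ∧ (not A ∧ (B → A))) = min(0.38, 0) = 0
(B → (B ∧ (not A ∧ (B → A)))): 0.38 > 0, so result = 0
not A: Gödel ¬ of 0.22 = 0 (operand ≠ 0)
(B ∧ B) = min(0.38, 0.38) = 0.38
(B ∨ (B ∧ B)) = max(0.38, 0.38) = 0.38
((B ∨ (B ∧ B)) → B): 0.38 ≤ 0.38, so result = 1
(not A → ((B ∨ (B ∧ B)) → B)): 0 ≤ 1, so result = 1
not (not A → ((B ∨ (B ∧ B)) → B)): Gödel ¬ of 1 = 0 (operand ≠ 0)
(not (not A → ((B ∨ (B ∧ B)) → B)) → A): 0 ≤ 0.22, so result = 1
((B → (B ∧ (not A ∧ (B → A)))) → (not (not A → ((B ∨ (B ∧ B)) → B)) → A)): 0 ≤ 1, so result = 1
(B ∨ B) = max(0.38, 0.38) = 0.38
(B → (B ∨ B)): 0.38 ≤ 0.38, so result = 1
not A: Gödel ¬ of 0.22 = 0 (operand ≠ 0)
(not A ∨ B) = max(0, 0.38) = 0.38
((B → (B ∨ B)) → (not A ∨ B)): 1 > 0.38, so result = 0.38
(B ∨ ((B → (B ∨ B)) → (not A ∨ B))) = max(0.38, 0.38) = 0.38
(((B → (B ∧ (not A ∧ (B → A)))) → (not (not A → ((B ∨ (B ∧ B)) → B)) → A)) → (B ∨ ((B → (B ∨ B)) → (not A ∨ B)))): 1 > 0.38, so result = 0.38

0.38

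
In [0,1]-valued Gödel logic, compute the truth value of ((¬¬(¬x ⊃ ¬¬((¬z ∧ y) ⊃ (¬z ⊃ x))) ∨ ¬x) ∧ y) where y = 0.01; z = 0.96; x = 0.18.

¬x: Gödel ¬ of 0.18 = 0 (operand ≠ 0)
¬z: Gödel ¬ of 0.96 = 0 (operand ≠ 0)
(¬z ∧ y) = min(0, 0.01) = 0
¬z: Gödel ¬ of 0.96 = 0 (operand ≠ 0)
(¬z ⊃ x): 0 ≤ 0.18, so result = 1
((¬z ∧ y) ⊃ (¬z ⊃ x)): 0 ≤ 1, so result = 1
¬((¬z ∧ y) ⊃ (¬z ⊃ x)): Gödel ¬ of 1 = 0 (operand ≠ 0)
¬¬((¬z ∧ y) ⊃ (¬z ⊃ x)): Gödel ¬ of 0 = 1 (operand is 0)
(¬x ⊃ ¬¬((¬z ∧ y) ⊃ (¬z ⊃ x))): 0 ≤ 1, so result = 1
¬(¬x ⊃ ¬¬((¬z ∧ y) ⊃ (¬z ⊃ x))): Gödel ¬ of 1 = 0 (operand ≠ 0)
¬¬(¬x ⊃ ¬¬((¬z ∧ y) ⊃ (¬z ⊃ x))): Gödel ¬ of 0 = 1 (operand is 0)
¬x: Gödel ¬ of 0.18 = 0 (operand ≠ 0)
(¬¬(¬x ⊃ ¬¬((¬z ∧ y) ⊃ (¬z ⊃ x))) ∨ ¬x) = max(1, 0) = 1
((¬¬(¬x ⊃ ¬¬((¬z ∧ y) ⊃ (¬z ⊃ x))) ∨ ¬x) ∧ y) = min(1, 0.01) = 0.01

0.01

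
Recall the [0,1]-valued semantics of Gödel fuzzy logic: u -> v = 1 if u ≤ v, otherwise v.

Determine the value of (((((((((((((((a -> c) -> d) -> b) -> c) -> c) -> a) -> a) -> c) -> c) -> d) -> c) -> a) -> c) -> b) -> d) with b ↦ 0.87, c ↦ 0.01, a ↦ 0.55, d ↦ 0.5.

0.50

(a -> c): 0.55 > 0.01, so result = 0.01
((a -> c) -> d): 0.01 ≤ 0.5, so result = 1
(((a -> c) -> d) -> b): 1 > 0.87, so result = 0.87
((((a -> c) -> d) -> b) -> c): 0.87 > 0.01, so result = 0.01
(((((a -> c) -> d) -> b) -> c) -> c): 0.01 ≤ 0.01, so result = 1
((((((a -> c) -> d) -> b) -> c) -> c) -> a): 1 > 0.55, so result = 0.55
(((((((a -> c) -> d) -> b) -> c) -> c) -> a) -> a): 0.55 ≤ 0.55, so result = 1
((((((((a -> c) -> d) -> b) -> c) -> c) -> a) -> a) -> c): 1 > 0.01, so result = 0.01
(((((((((a -> c) -> d) -> b) -> c) -> c) -> a) -> a) -> c) -> c): 0.01 ≤ 0.01, so result = 1
((((((((((a -> c) -> d) -> b) -> c) -> c) -> a) -> a) -> c) -> c) -> d): 1 > 0.5, so result = 0.5
(((((((((((a -> c) -> d) -> b) -> c) -> c) -> a) -> a) -> c) -> c) -> d) -> c): 0.5 > 0.01, so result = 0.01
((((((((((((a -> c) -> d) -> b) -> c) -> c) -> a) -> a) -> c) -> c) -> d) -> c) -> a): 0.01 ≤ 0.55, so result = 1
(((((((((((((a -> c) -> d) -> b) -> c) -> c) -> a) -> a) -> c) -> c) -> d) -> c) -> a) -> c): 1 > 0.01, so result = 0.01
((((((((((((((a -> c) -> d) -> b) -> c) -> c) -> a) -> a) -> c) -> c) -> d) -> c) -> a) -> c) -> b): 0.01 ≤ 0.87, so result = 1
(((((((((((((((a -> c) -> d) -> b) -> c) -> c) -> a) -> a) -> c) -> c) -> d) -> c) -> a) -> c) -> b) -> d): 1 > 0.5, so result = 0.5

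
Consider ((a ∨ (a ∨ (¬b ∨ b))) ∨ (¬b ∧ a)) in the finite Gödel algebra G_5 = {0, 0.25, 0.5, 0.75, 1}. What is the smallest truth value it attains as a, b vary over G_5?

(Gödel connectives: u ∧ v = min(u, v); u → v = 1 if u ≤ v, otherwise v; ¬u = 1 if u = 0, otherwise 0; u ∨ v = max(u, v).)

0.25

The minimum is attained at a = 0, b = 0.25:
  ¬b: Gödel ¬ of 0.25 = 0 (operand ≠ 0)
  (¬b ∨ b) = max(0, 0.25) = 0.25
  (a ∨ (¬b ∨ b)) = max(0, 0.25) = 0.25
  (a ∨ (a ∨ (¬b ∨ b))) = max(0, 0.25) = 0.25
  ¬b: Gödel ¬ of 0.25 = 0 (operand ≠ 0)
  (¬b ∧ a) = min(0, 0) = 0
  ((a ∨ (a ∨ (¬b ∨ b))) ∨ (¬b ∧ a)) = max(0.25, 0) = 0.25
Checking all 25 assignments confirms none give a value below 0.25.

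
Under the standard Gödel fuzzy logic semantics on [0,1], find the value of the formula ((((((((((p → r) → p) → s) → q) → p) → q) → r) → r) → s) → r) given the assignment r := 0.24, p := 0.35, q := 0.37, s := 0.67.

0.24

(p → r): 0.35 > 0.24, so result = 0.24
((p → r) → p): 0.24 ≤ 0.35, so result = 1
(((p → r) → p) → s): 1 > 0.67, so result = 0.67
((((p → r) → p) → s) → q): 0.67 > 0.37, so result = 0.37
(((((p → r) → p) → s) → q) → p): 0.37 > 0.35, so result = 0.35
((((((p → r) → p) → s) → q) → p) → q): 0.35 ≤ 0.37, so result = 1
(((((((p → r) → p) → s) → q) → p) → q) → r): 1 > 0.24, so result = 0.24
((((((((p → r) → p) → s) → q) → p) → q) → r) → r): 0.24 ≤ 0.24, so result = 1
(((((((((p → r) → p) → s) → q) → p) → q) → r) → r) → s): 1 > 0.67, so result = 0.67
((((((((((p → r) → p) → s) → q) → p) → q) → r) → r) → s) → r): 0.67 > 0.24, so result = 0.24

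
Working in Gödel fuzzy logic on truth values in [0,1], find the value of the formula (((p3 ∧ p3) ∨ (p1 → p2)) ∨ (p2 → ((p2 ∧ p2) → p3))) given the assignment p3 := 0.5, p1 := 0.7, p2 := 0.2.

1.00

(p3 ∧ p3) = min(0.5, 0.5) = 0.5
(p1 → p2): 0.7 > 0.2, so result = 0.2
((p3 ∧ p3) ∨ (p1 → p2)) = max(0.5, 0.2) = 0.5
(p2 ∧ p2) = min(0.2, 0.2) = 0.2
((p2 ∧ p2) → p3): 0.2 ≤ 0.5, so result = 1
(p2 → ((p2 ∧ p2) → p3)): 0.2 ≤ 1, so result = 1
(((p3 ∧ p3) ∨ (p1 → p2)) ∨ (p2 → ((p2 ∧ p2) → p3))) = max(0.5, 1) = 1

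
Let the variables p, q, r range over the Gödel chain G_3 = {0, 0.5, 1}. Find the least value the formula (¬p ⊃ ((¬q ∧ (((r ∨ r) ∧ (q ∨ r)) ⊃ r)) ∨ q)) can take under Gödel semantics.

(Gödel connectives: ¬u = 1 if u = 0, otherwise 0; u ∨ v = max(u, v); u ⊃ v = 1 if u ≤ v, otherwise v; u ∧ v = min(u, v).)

0.50

The minimum is attained at p = 0, q = 0.5, r = 0:
  ¬p: Gödel ¬ of 0 = 1 (operand is 0)
  ¬q: Gödel ¬ of 0.5 = 0 (operand ≠ 0)
  (r ∨ r) = max(0, 0) = 0
  (q ∨ r) = max(0.5, 0) = 0.5
  ((r ∨ r) ∧ (q ∨ r)) = min(0, 0.5) = 0
  (((r ∨ r) ∧ (q ∨ r)) ⊃ r): 0 ≤ 0, so result = 1
  (¬q ∧ (((r ∨ r) ∧ (q ∨ r)) ⊃ r)) = min(0, 1) = 0
  ((¬q ∧ (((r ∨ r) ∧ (q ∨ r)) ⊃ r)) ∨ q) = max(0, 0.5) = 0.5
  (¬p ⊃ ((¬q ∧ (((r ∨ r) ∧ (q ∨ r)) ⊃ r)) ∨ q)): 1 > 0.5, so result = 0.5
Checking all 27 assignments confirms none give a value below 0.50.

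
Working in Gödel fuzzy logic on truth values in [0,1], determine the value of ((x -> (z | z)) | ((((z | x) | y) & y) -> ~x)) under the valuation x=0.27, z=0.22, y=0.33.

0.22

(z | z) = max(0.22, 0.22) = 0.22
(x -> (z | z)): 0.27 > 0.22, so result = 0.22
(z | x) = max(0.22, 0.27) = 0.27
((z | x) | y) = max(0.27, 0.33) = 0.33
(((z | x) | y) & y) = min(0.33, 0.33) = 0.33
~x: Gödel ¬ of 0.27 = 0 (operand ≠ 0)
((((z | x) | y) & y) -> ~x): 0.33 > 0, so result = 0
((x -> (z | z)) | ((((z | x) | y) & y) -> ~x)) = max(0.22, 0) = 0.22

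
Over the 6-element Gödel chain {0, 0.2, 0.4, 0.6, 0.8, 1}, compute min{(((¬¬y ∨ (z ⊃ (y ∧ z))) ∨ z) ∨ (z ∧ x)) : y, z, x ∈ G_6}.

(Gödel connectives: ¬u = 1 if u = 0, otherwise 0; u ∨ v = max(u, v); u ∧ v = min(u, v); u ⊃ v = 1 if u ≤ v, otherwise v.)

The minimum is attained at y = 0, z = 0.2, x = 0:
  ¬y: Gödel ¬ of 0 = 1 (operand is 0)
  ¬¬y: Gödel ¬ of 1 = 0 (operand ≠ 0)
  (y ∧ z) = min(0, 0.2) = 0
  (z ⊃ (y ∧ z)): 0.2 > 0, so result = 0
  (¬¬y ∨ (z ⊃ (y ∧ z))) = max(0, 0) = 0
  ((¬¬y ∨ (z ⊃ (y ∧ z))) ∨ z) = max(0, 0.2) = 0.2
  (z ∧ x) = min(0.2, 0) = 0
  (((¬¬y ∨ (z ⊃ (y ∧ z))) ∨ z) ∨ (z ∧ x)) = max(0.2, 0) = 0.2
Checking all 216 assignments confirms none give a value below 0.20.

0.20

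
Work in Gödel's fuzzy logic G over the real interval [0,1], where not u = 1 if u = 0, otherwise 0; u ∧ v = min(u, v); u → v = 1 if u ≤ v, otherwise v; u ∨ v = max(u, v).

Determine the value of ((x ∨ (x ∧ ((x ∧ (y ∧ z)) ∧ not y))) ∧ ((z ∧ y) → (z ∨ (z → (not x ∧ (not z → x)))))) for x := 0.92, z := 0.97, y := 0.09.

0.92

(y ∧ z) = min(0.09, 0.97) = 0.09
(x ∧ (y ∧ z)) = min(0.92, 0.09) = 0.09
not y: Gödel ¬ of 0.09 = 0 (operand ≠ 0)
((x ∧ (y ∧ z)) ∧ not y) = min(0.09, 0) = 0
(x ∧ ((x ∧ (y ∧ z)) ∧ not y)) = min(0.92, 0) = 0
(x ∨ (x ∧ ((x ∧ (y ∧ z)) ∧ not y))) = max(0.92, 0) = 0.92
(z ∧ y) = min(0.97, 0.09) = 0.09
not x: Gödel ¬ of 0.92 = 0 (operand ≠ 0)
not z: Gödel ¬ of 0.97 = 0 (operand ≠ 0)
(not z → x): 0 ≤ 0.92, so result = 1
(not x ∧ (not z → x)) = min(0, 1) = 0
(z → (not x ∧ (not z → x))): 0.97 > 0, so result = 0
(z ∨ (z → (not x ∧ (not z → x)))) = max(0.97, 0) = 0.97
((z ∧ y) → (z ∨ (z → (not x ∧ (not z → x))))): 0.09 ≤ 0.97, so result = 1
((x ∨ (x ∧ ((x ∧ (y ∧ z)) ∧ not y))) ∧ ((z ∧ y) → (z ∨ (z → (not x ∧ (not z → x)))))) = min(0.92, 1) = 0.92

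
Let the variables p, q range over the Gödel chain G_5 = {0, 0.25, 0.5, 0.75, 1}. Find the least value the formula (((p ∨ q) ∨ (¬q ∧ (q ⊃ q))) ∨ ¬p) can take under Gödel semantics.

0.25

The minimum is attained at p = 0.25, q = 0.25:
  (p ∨ q) = max(0.25, 0.25) = 0.25
  ¬q: Gödel ¬ of 0.25 = 0 (operand ≠ 0)
  (q ⊃ q): 0.25 ≤ 0.25, so result = 1
  (¬q ∧ (q ⊃ q)) = min(0, 1) = 0
  ((p ∨ q) ∨ (¬q ∧ (q ⊃ q))) = max(0.25, 0) = 0.25
  ¬p: Gödel ¬ of 0.25 = 0 (operand ≠ 0)
  (((p ∨ q) ∨ (¬q ∧ (q ⊃ q))) ∨ ¬p) = max(0.25, 0) = 0.25
Checking all 25 assignments confirms none give a value below 0.25.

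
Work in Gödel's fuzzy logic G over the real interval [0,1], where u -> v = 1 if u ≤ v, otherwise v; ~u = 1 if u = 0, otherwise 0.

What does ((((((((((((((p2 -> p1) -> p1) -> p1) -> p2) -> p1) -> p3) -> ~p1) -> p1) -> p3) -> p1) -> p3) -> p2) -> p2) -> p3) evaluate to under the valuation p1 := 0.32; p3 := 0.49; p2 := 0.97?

(p2 -> p1): 0.97 > 0.32, so result = 0.32
((p2 -> p1) -> p1): 0.32 ≤ 0.32, so result = 1
(((p2 -> p1) -> p1) -> p1): 1 > 0.32, so result = 0.32
((((p2 -> p1) -> p1) -> p1) -> p2): 0.32 ≤ 0.97, so result = 1
(((((p2 -> p1) -> p1) -> p1) -> p2) -> p1): 1 > 0.32, so result = 0.32
((((((p2 -> p1) -> p1) -> p1) -> p2) -> p1) -> p3): 0.32 ≤ 0.49, so result = 1
~p1: Gödel ¬ of 0.32 = 0 (operand ≠ 0)
(((((((p2 -> p1) -> p1) -> p1) -> p2) -> p1) -> p3) -> ~p1): 1 > 0, so result = 0
((((((((p2 -> p1) -> p1) -> p1) -> p2) -> p1) -> p3) -> ~p1) -> p1): 0 ≤ 0.32, so result = 1
(((((((((p2 -> p1) -> p1) -> p1) -> p2) -> p1) -> p3) -> ~p1) -> p1) -> p3): 1 > 0.49, so result = 0.49
((((((((((p2 -> p1) -> p1) -> p1) -> p2) -> p1) -> p3) -> ~p1) -> p1) -> p3) -> p1): 0.49 > 0.32, so result = 0.32
(((((((((((p2 -> p1) -> p1) -> p1) -> p2) -> p1) -> p3) -> ~p1) -> p1) -> p3) -> p1) -> p3): 0.32 ≤ 0.49, so result = 1
((((((((((((p2 -> p1) -> p1) -> p1) -> p2) -> p1) -> p3) -> ~p1) -> p1) -> p3) -> p1) -> p3) -> p2): 1 > 0.97, so result = 0.97
(((((((((((((p2 -> p1) -> p1) -> p1) -> p2) -> p1) -> p3) -> ~p1) -> p1) -> p3) -> p1) -> p3) -> p2) -> p2): 0.97 ≤ 0.97, so result = 1
((((((((((((((p2 -> p1) -> p1) -> p1) -> p2) -> p1) -> p3) -> ~p1) -> p1) -> p3) -> p1) -> p3) -> p2) -> p2) -> p3): 1 > 0.49, so result = 0.49

0.49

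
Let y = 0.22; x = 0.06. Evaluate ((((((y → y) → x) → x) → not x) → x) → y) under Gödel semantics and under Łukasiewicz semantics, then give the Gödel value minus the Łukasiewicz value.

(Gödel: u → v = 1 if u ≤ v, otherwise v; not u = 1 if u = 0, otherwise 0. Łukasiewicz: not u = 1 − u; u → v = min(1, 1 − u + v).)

Gödel evaluation:
  (y → y): 0.22 ≤ 0.22, so result = 1
  ((y → y) → x): 1 > 0.06, so result = 0.06
  (((y → y) → x) → x): 0.06 ≤ 0.06, so result = 1
  not x: Gödel ¬ of 0.06 = 0 (operand ≠ 0)
  ((((y → y) → x) → x) → not x): 1 > 0, so result = 0
  (((((y → y) → x) → x) → not x) → x): 0 ≤ 0.06, so result = 1
  ((((((y → y) → x) → x) → not x) → x) → y): 1 > 0.22, so result = 0.22
  Gödel value = 0.22
Łukasiewicz evaluation:
  (y → y): min(1, 1 − 0.22 + 0.22) = 1
  ((y → y) → x): min(1, 1 − 1 + 0.06) = 0.06
  (((y → y) → x) → x): min(1, 1 − 0.06 + 0.06) = 1
  not x: Łukasiewicz ¬ gives 1 − 0.06 = 0.94
  ((((y → y) → x) → x) → not x): min(1, 1 − 1 + 0.94) = 0.94
  (((((y → y) → x) → x) → not x) → x): min(1, 1 − 0.94 + 0.06) = 0.12
  ((((((y → y) → x) → x) → not x) → x) → y): min(1, 1 − 0.12 + 0.22) = 1
  Łukasiewicz value = 1
Difference: 0.22 − 1 = -0.78

-0.78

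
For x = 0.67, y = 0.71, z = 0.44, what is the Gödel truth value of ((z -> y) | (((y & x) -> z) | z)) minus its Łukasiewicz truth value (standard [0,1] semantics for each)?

Gödel evaluation:
  (z -> y): 0.44 ≤ 0.71, so result = 1
  (y & x) = min(0.71, 0.67) = 0.67
  ((y & x) -> z): 0.67 > 0.44, so result = 0.44
  (((y & x) -> z) | z) = max(0.44, 0.44) = 0.44
  ((z -> y) | (((y & x) -> z) | z)) = max(1, 0.44) = 1
  Gödel value = 1
Łukasiewicz evaluation:
  (z -> y): min(1, 1 − 0.44 + 0.71) = 1
  (y & x) = min(0.71, 0.67) = 0.67
  ((y & x) -> z): min(1, 1 − 0.67 + 0.44) = 0.77
  (((y & x) -> z) | z) = max(0.77, 0.44) = 0.77
  ((z -> y) | (((y & x) -> z) | z)) = max(1, 0.77) = 1
  Łukasiewicz value = 1
Difference: 1 − 1 = 0.00

0.00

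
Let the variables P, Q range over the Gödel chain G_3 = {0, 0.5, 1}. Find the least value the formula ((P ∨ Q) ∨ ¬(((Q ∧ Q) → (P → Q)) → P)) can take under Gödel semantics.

The minimum is attained at P = 0.5, Q = 0:
  (P ∨ Q) = max(0.5, 0) = 0.5
  (Q ∧ Q) = min(0, 0) = 0
  (P → Q): 0.5 > 0, so result = 0
  ((Q ∧ Q) → (P → Q)): 0 ≤ 0, so result = 1
  (((Q ∧ Q) → (P → Q)) → P): 1 > 0.5, so result = 0.5
  ¬(((Q ∧ Q) → (P → Q)) → P): Gödel ¬ of 0.5 = 0 (operand ≠ 0)
  ((P ∨ Q) ∨ ¬(((Q ∧ Q) → (P → Q)) → P)) = max(0.5, 0) = 0.5
Checking all 9 assignments confirms none give a value below 0.50.

0.50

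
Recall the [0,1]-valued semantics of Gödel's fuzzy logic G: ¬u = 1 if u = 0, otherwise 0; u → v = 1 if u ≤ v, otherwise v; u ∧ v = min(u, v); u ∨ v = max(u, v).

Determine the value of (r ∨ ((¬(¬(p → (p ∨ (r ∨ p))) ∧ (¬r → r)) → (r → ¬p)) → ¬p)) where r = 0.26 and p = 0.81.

(r ∨ p) = max(0.26, 0.81) = 0.81
(p ∨ (r ∨ p)) = max(0.81, 0.81) = 0.81
(p → (p ∨ (r ∨ p))): 0.81 ≤ 0.81, so result = 1
¬(p → (p ∨ (r ∨ p))): Gödel ¬ of 1 = 0 (operand ≠ 0)
¬r: Gödel ¬ of 0.26 = 0 (operand ≠ 0)
(¬r → r): 0 ≤ 0.26, so result = 1
(¬(p → (p ∨ (r ∨ p))) ∧ (¬r → r)) = min(0, 1) = 0
¬(¬(p → (p ∨ (r ∨ p))) ∧ (¬r → r)): Gödel ¬ of 0 = 1 (operand is 0)
¬p: Gödel ¬ of 0.81 = 0 (operand ≠ 0)
(r → ¬p): 0.26 > 0, so result = 0
(¬(¬(p → (p ∨ (r ∨ p))) ∧ (¬r → r)) → (r → ¬p)): 1 > 0, so result = 0
¬p: Gödel ¬ of 0.81 = 0 (operand ≠ 0)
((¬(¬(p → (p ∨ (r ∨ p))) ∧ (¬r → r)) → (r → ¬p)) → ¬p): 0 ≤ 0, so result = 1
(r ∨ ((¬(¬(p → (p ∨ (r ∨ p))) ∧ (¬r → r)) → (r → ¬p)) → ¬p)) = max(0.26, 1) = 1

1.00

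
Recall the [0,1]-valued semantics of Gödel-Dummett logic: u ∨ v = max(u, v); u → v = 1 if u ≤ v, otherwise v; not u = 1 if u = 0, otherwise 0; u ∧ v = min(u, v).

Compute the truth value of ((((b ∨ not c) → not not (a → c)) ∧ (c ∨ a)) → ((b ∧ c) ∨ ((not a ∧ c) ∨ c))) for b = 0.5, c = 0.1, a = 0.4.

not c: Gödel ¬ of 0.1 = 0 (operand ≠ 0)
(b ∨ not c) = max(0.5, 0) = 0.5
(a → c): 0.4 > 0.1, so result = 0.1
not (a → c): Gödel ¬ of 0.1 = 0 (operand ≠ 0)
not not (a → c): Gödel ¬ of 0 = 1 (operand is 0)
((b ∨ not c) → not not (a → c)): 0.5 ≤ 1, so result = 1
(c ∨ a) = max(0.1, 0.4) = 0.4
(((b ∨ not c) → not not (a → c)) ∧ (c ∨ a)) = min(1, 0.4) = 0.4
(b ∧ c) = min(0.5, 0.1) = 0.1
not a: Gödel ¬ of 0.4 = 0 (operand ≠ 0)
(not a ∧ c) = min(0, 0.1) = 0
((not a ∧ c) ∨ c) = max(0, 0.1) = 0.1
((b ∧ c) ∨ ((not a ∧ c) ∨ c)) = max(0.1, 0.1) = 0.1
((((b ∨ not c) → not not (a → c)) ∧ (c ∨ a)) → ((b ∧ c) ∨ ((not a ∧ c) ∨ c))): 0.4 > 0.1, so result = 0.1

0.10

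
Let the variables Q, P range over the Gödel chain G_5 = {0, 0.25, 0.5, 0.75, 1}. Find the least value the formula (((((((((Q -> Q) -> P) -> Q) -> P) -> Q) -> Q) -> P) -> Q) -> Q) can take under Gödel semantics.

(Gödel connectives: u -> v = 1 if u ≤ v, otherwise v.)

The minimum is attained at Q = 0.25, P = 0:
  (Q -> Q): 0.25 ≤ 0.25, so result = 1
  ((Q -> Q) -> P): 1 > 0, so result = 0
  (((Q -> Q) -> P) -> Q): 0 ≤ 0.25, so result = 1
  ((((Q -> Q) -> P) -> Q) -> P): 1 > 0, so result = 0
  (((((Q -> Q) -> P) -> Q) -> P) -> Q): 0 ≤ 0.25, so result = 1
  ((((((Q -> Q) -> P) -> Q) -> P) -> Q) -> Q): 1 > 0.25, so result = 0.25
  (((((((Q -> Q) -> P) -> Q) -> P) -> Q) -> Q) -> P): 0.25 > 0, so result = 0
  ((((((((Q -> Q) -> P) -> Q) -> P) -> Q) -> Q) -> P) -> Q): 0 ≤ 0.25, so result = 1
  (((((((((Q -> Q) -> P) -> Q) -> P) -> Q) -> Q) -> P) -> Q) -> Q): 1 > 0.25, so result = 0.25
Checking all 25 assignments confirms none give a value below 0.25.

0.25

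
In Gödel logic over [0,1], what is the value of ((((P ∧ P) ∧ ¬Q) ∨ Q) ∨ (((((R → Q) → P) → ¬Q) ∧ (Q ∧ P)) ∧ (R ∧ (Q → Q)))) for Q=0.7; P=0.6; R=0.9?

(P ∧ P) = min(0.6, 0.6) = 0.6
¬Q: Gödel ¬ of 0.7 = 0 (operand ≠ 0)
((P ∧ P) ∧ ¬Q) = min(0.6, 0) = 0
(((P ∧ P) ∧ ¬Q) ∨ Q) = max(0, 0.7) = 0.7
(R → Q): 0.9 > 0.7, so result = 0.7
((R → Q) → P): 0.7 > 0.6, so result = 0.6
¬Q: Gödel ¬ of 0.7 = 0 (operand ≠ 0)
(((R → Q) → P) → ¬Q): 0.6 > 0, so result = 0
(Q ∧ P) = min(0.7, 0.6) = 0.6
((((R → Q) → P) → ¬Q) ∧ (Q ∧ P)) = min(0, 0.6) = 0
(Q → Q): 0.7 ≤ 0.7, so result = 1
(R ∧ (Q → Q)) = min(0.9, 1) = 0.9
(((((R → Q) → P) → ¬Q) ∧ (Q ∧ P)) ∧ (R ∧ (Q → Q))) = min(0, 0.9) = 0
((((P ∧ P) ∧ ¬Q) ∨ Q) ∨ (((((R → Q) → P) → ¬Q) ∧ (Q ∧ P)) ∧ (R ∧ (Q → Q)))) = max(0.7, 0) = 0.7

0.70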